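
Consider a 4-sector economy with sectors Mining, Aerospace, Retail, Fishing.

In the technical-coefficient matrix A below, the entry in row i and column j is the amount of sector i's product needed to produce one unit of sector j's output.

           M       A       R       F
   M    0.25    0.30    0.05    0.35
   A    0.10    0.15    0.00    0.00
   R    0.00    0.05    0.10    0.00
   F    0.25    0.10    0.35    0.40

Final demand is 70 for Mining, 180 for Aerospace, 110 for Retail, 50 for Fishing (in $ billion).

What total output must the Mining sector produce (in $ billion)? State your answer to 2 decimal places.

I − A =
  [   0.75    -0.30    -0.05    -0.35]
  [  -0.10     0.85     0.00     0.00]
  [   0.00    -0.05     0.90     0.00]
  [  -0.25    -0.10    -0.35     0.60]
Compute the cofactors C_ij = (−1)^(i+j)·(3×3 minor ij) of I−A; the adjugate is their transpose:
adj(I−A) = Cᵀ =
  [ 0.459000   0.201125   0.129625   0.267750]
  [ 0.054000   0.326250   0.015250   0.031500]
  [ 0.003000   0.018125   0.286625   0.001750]
  [ 0.202000   0.148750   0.223750   0.546500]
det(I−A) = Σ_j (I−A)_1j·C_1j = (0.75)(0.459000) + (-0.30)(0.054000) + (-0.05)(0.003000) + (-0.35)(0.202000) = 0.2572
(I − A)⁻¹ = adj(I−A) / det(I−A) ≈
  [   1.7846     0.7820     0.5040     1.0410]
  [   0.2100     1.2685     0.0593     0.1225]
  [   0.0117     0.0705     1.1144     0.0068]
  [   0.7854     0.5783     0.8699     2.1248]
x = (I − A)⁻¹ d = adj(I−A)·d / det(I−A), with det(I−A) = 0.2572:
  x_M = (0.459000·70 + 0.201125·180 + 0.129625·110 + 0.267750·50) / 0.2572 = 95.97875 / 0.2572 ≈ 373.17
  x_A = (0.054000·70 + 0.326250·180 + 0.015250·110 + 0.031500·50) / 0.2572 = 65.7575 / 0.2572 ≈ 255.67
  x_R = (0.003000·70 + 0.018125·180 + 0.286625·110 + 0.001750·50) / 0.2572 = 35.08875 / 0.2572 ≈ 136.43
  x_F = (0.202000·70 + 0.148750·180 + 0.223750·110 + 0.546500·50) / 0.2572 = 92.8525 / 0.2572 ≈ 361.01

x_M = 373.17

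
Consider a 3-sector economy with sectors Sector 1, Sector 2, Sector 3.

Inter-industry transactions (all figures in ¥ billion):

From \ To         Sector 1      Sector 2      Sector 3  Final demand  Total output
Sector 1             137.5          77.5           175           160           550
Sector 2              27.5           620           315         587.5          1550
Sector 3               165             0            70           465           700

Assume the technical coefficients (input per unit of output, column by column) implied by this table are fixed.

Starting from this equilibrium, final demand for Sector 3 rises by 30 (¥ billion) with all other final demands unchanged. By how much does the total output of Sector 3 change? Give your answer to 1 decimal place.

Δx_3 = 38.2

Technical coefficients a_ij = z_ij / X_j:
  a_11 = 137.5/550 = 0.25, a_21 = 27.5/550 = 0.05, a_31 = 165/550 = 0.30
  a_12 = 77.5/1550 = 0.05, a_22 = 620/1550 = 0.40, a_32 = 0/1550 = 0.00
  a_13 = 175/700 = 0.25, a_23 = 315/700 = 0.45, a_33 = 70/700 = 0.10
I − A =
  [   0.75    -0.05    -0.25]
  [  -0.05     0.60    -0.45]
  [  -0.30     0.00     0.90]
Cofactors of I−A, C_ij = (−1)^(i+j)·(minor ij) (rows/columns in the sector order above):
  C_11 = (0.60)(0.90) − (-0.45)(0.00) = 0.5400
  C_12 = −[(-0.05)(0.90) − (-0.45)(-0.30)] = 0.1800
  C_13 = (-0.05)(0.00) − (0.60)(-0.30) = 0.1800
  C_21 = −[(-0.05)(0.90) − (-0.25)(0.00)] = 0.0450
  C_22 = (0.75)(0.90) − (-0.25)(-0.30) = 0.6000
  C_23 = −[(0.75)(0.00) − (-0.05)(-0.30)] = 0.0150
  C_31 = (-0.05)(-0.45) − (-0.25)(0.60) = 0.1725
  C_32 = −[(0.75)(-0.45) − (-0.25)(-0.05)] = 0.3500
  C_33 = (0.75)(0.60) − (-0.05)(-0.05) = 0.4475
det(I−A) = Σ_j (I−A)_1j·C_1j = (0.75)(0.5400) + (-0.05)(0.1800) + (-0.25)(0.1800) = 0.3510
adj(I−A) = Cᵀ =
  [ 0.5400   0.0450   0.1725]
  [ 0.1800   0.6000   0.3500]
  [ 0.1800   0.0150   0.4475]
(I − A)⁻¹ = adj(I−A) / det(I−A) ≈
  [   1.5385     0.1282     0.4915]
  [   0.5128     1.7094     0.9972]
  [   0.5128     0.0427     1.2749]
Δx = (I − A)⁻¹ Δd with Δd having +30 in the Sector 3 component and 0 elsewhere.
So Δx_3 = L_33 · (+30), where L_33 = adj(I−A)_33 / det(I−A) = 0.4475 / 0.3510.
Δx_3 = 0.4475 × (+30) / 0.3510 = 13.425 / 0.3510 ≈ 38.2.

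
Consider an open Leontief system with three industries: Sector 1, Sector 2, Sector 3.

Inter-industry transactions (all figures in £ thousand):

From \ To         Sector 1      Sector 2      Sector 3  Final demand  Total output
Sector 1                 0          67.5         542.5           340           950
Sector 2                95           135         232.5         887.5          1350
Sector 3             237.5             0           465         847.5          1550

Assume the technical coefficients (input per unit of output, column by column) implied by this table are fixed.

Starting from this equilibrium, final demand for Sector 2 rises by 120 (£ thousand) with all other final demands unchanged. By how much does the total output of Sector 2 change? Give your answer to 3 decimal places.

Technical coefficients a_ij = z_ij / X_j:
  a_11 = 0/950 = 0.00, a_21 = 95/950 = 0.10, a_31 = 237.5/950 = 0.25
  a_12 = 67.5/1350 = 0.05, a_22 = 135/1350 = 0.10, a_32 = 0/1350 = 0.00
  a_13 = 542.5/1550 = 0.35, a_23 = 232.5/1550 = 0.15, a_33 = 465/1550 = 0.30
I − A =
  [   1.00    -0.05    -0.35]
  [  -0.10     0.90    -0.15]
  [  -0.25     0.00     0.70]
Cofactors of I−A, C_ij = (−1)^(i+j)·(minor ij) (rows/columns in the sector order above):
  C_11 = (0.90)(0.70) − (-0.15)(0.00) = 0.6300
  C_12 = −[(-0.10)(0.70) − (-0.15)(-0.25)] = 0.1075
  C_13 = (-0.10)(0.00) − (0.90)(-0.25) = 0.2250
  C_21 = −[(-0.05)(0.70) − (-0.35)(0.00)] = 0.0350
  C_22 = (1.00)(0.70) − (-0.35)(-0.25) = 0.6125
  C_23 = −[(1.00)(0.00) − (-0.05)(-0.25)] = 0.0125
  C_31 = (-0.05)(-0.15) − (-0.35)(0.90) = 0.3225
  C_32 = −[(1.00)(-0.15) − (-0.35)(-0.10)] = 0.1850
  C_33 = (1.00)(0.90) − (-0.05)(-0.10) = 0.8950
det(I−A) = Σ_j (I−A)_1j·C_1j = (1.00)(0.6300) + (-0.05)(0.1075) + (-0.35)(0.2250) = 0.545875
adj(I−A) = Cᵀ =
  [ 0.6300   0.0350   0.3225]
  [ 0.1075   0.6125   0.1850]
  [ 0.2250   0.0125   0.8950]
(I − A)⁻¹ = adj(I−A) / det(I−A) ≈
  [   1.1541     0.0641     0.5908]
  [   0.1969     1.1221     0.3389]
  [   0.4122     0.0229     1.6396]
Δx = (I − A)⁻¹ Δd with Δd having +120 in the Sector 2 component and 0 elsewhere.
So Δx_2 = L_22 · (+120), where L_22 = adj(I−A)_22 / det(I−A) = 0.6125 / 0.545875.
Δx_2 = 0.6125 × (+120) / 0.545875 = 73.50 / 0.545875 ≈ 134.646.

Δx_2 = 134.646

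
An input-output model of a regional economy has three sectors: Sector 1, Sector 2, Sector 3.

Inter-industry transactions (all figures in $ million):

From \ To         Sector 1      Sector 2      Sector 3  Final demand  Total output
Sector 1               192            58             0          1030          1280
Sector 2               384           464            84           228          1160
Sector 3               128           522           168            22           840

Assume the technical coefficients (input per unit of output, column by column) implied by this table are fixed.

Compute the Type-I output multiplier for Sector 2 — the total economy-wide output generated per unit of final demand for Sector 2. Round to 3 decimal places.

Technical coefficients a_ij = z_ij / X_j:
  a_11 = 192/1280 = 0.15, a_21 = 384/1280 = 0.30, a_31 = 128/1280 = 0.10
  a_12 = 58/1160 = 0.05, a_22 = 464/1160 = 0.40, a_32 = 522/1160 = 0.45
  a_13 = 0/840 = 0.00, a_23 = 84/840 = 0.10, a_33 = 168/840 = 0.20
I − A =
  [   0.85    -0.05     0.00]
  [  -0.30     0.60    -0.10]
  [  -0.10    -0.45     0.80]
Cofactors of I−A, C_ij = (−1)^(i+j)·(minor ij) (rows/columns in the sector order above):
  C_11 = (0.60)(0.80) − (-0.10)(-0.45) = 0.4350
  C_12 = −[(-0.30)(0.80) − (-0.10)(-0.10)] = 0.2500
  C_13 = (-0.30)(-0.45) − (0.60)(-0.10) = 0.1950
  C_21 = −[(-0.05)(0.80) − (0.00)(-0.45)] = 0.0400
  C_22 = (0.85)(0.80) − (0.00)(-0.10) = 0.6800
  C_23 = −[(0.85)(-0.45) − (-0.05)(-0.10)] = 0.3875
  C_31 = (-0.05)(-0.10) − (0.00)(0.60) = 0.0050
  C_32 = −[(0.85)(-0.10) − (0.00)(-0.30)] = 0.0850
  C_33 = (0.85)(0.60) − (-0.05)(-0.30) = 0.4950
det(I−A) = Σ_j (I−A)_1j·C_1j = (0.85)(0.4350) + (-0.05)(0.2500) + (0.00)(0.1950) = 0.35725
adj(I−A) = Cᵀ =
  [ 0.4350   0.0400   0.0050]
  [ 0.2500   0.6800   0.0850]
  [ 0.1950   0.3875   0.4950]
(I − A)⁻¹ = adj(I−A) / det(I−A) ≈
  [   1.2176     0.1120     0.0140]
  [   0.6998     1.9034     0.2379]
  [   0.5458     1.0847     1.3856]
The output multiplier for sector j is the column-j sum of the Leontief inverse (I − A)⁻¹ = adj(I−A) / det(I−A).
Column 2 of adj(I−A): (0.0400, 0.6800, 0.3875); det(I−A) = 0.35725.
m_2 = (0.0400 + 0.6800 + 0.3875) / 0.35725 = 1.1075 / 0.35725 ≈ 3.100.

m_2 = 3.100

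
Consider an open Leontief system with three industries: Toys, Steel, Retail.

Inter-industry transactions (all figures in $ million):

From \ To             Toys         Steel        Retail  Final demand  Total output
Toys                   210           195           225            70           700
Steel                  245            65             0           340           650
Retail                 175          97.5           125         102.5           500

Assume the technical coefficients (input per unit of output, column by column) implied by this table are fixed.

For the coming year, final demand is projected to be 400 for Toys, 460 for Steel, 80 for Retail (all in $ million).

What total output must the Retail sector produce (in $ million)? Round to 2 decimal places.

Technical coefficients a_ij = z_ij / X_j:
  a_11 = 210/700 = 0.30, a_21 = 245/700 = 0.35, a_31 = 175/700 = 0.25
  a_12 = 195/650 = 0.30, a_22 = 65/650 = 0.10, a_32 = 97.5/650 = 0.15
  a_13 = 225/500 = 0.45, a_23 = 0/500 = 0.00, a_33 = 125/500 = 0.25
I − A =
  [   0.70    -0.30    -0.45]
  [  -0.35     0.90     0.00]
  [  -0.25    -0.15     0.75]
Cofactors of I−A, C_ij = (−1)^(i+j)·(minor ij) (rows/columns in the sector order above):
  C_11 = (0.90)(0.75) − (0.00)(-0.15) = 0.6750
  C_12 = −[(-0.35)(0.75) − (0.00)(-0.25)] = 0.2625
  C_13 = (-0.35)(-0.15) − (0.90)(-0.25) = 0.2775
  C_21 = −[(-0.30)(0.75) − (-0.45)(-0.15)] = 0.2925
  C_22 = (0.70)(0.75) − (-0.45)(-0.25) = 0.4125
  C_23 = −[(0.70)(-0.15) − (-0.30)(-0.25)] = 0.1800
  C_31 = (-0.30)(0.00) − (-0.45)(0.90) = 0.4050
  C_32 = −[(0.70)(0.00) − (-0.45)(-0.35)] = 0.1575
  C_33 = (0.70)(0.90) − (-0.30)(-0.35) = 0.5250
det(I−A) = Σ_j (I−A)_1j·C_1j = (0.70)(0.6750) + (-0.30)(0.2625) + (-0.45)(0.2775) = 0.268875
adj(I−A) = Cᵀ =
  [ 0.6750   0.2925   0.4050]
  [ 0.2625   0.4125   0.1575]
  [ 0.2775   0.1800   0.5250]
(I − A)⁻¹ = adj(I−A) / det(I−A) ≈
  [   2.5105     1.0879     1.5063]
  [   0.9763     1.5342     0.5858]
  [   1.0321     0.6695     1.9526]
x = (I − A)⁻¹ d = adj(I−A)·d / det(I−A), with det(I−A) = 0.268875:
  x_1 = (0.6750·400 + 0.2925·460 + 0.4050·80) / 0.268875 = 436.95 / 0.268875 ≈ 1625.10
  x_2 = (0.2625·400 + 0.4125·460 + 0.1575·80) / 0.268875 = 307.35 / 0.268875 ≈ 1143.10
  x_3 = (0.2775·400 + 0.1800·460 + 0.5250·80) / 0.268875 = 235.80 / 0.268875 ≈ 876.99

x_3 = 876.99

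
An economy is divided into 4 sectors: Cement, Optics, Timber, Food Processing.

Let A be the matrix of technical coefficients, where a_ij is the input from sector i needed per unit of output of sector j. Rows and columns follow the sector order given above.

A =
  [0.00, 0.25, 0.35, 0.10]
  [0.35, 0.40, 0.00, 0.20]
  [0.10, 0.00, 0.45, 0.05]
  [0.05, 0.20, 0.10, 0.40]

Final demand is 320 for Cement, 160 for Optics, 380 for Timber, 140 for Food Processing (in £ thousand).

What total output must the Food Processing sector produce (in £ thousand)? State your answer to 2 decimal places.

I − A =
  [   1.00    -0.25    -0.35    -0.10]
  [  -0.35     0.60     0.00    -0.20]
  [  -0.10     0.00     0.55    -0.05]
  [  -0.05    -0.20    -0.10     0.60]
Compute the cofactors C_ij = (−1)^(i+j)·(3×3 minor ij) of I−A; the adjugate is their transpose:
adj(I−A) = Cᵀ =
  [ 0.173000   0.095750   0.123000   0.071000]
  [ 0.121250   0.299375   0.100500   0.128375]
  [ 0.037000   0.027625   0.255000   0.036625]
  [ 0.061000   0.112375   0.086250   0.260875]
det(I−A) = Σ_j (I−A)_1j·C_1j = (1.00)(0.173000) + (-0.25)(0.121250) + (-0.35)(0.037000) + (-0.10)(0.061000) = 0.1236375
(I − A)⁻¹ = adj(I−A) / det(I−A) ≈
  [   1.3993     0.7744     0.9948     0.5743]
  [   0.9807     2.4214     0.8129     1.0383]
  [   0.2993     0.2234     2.0625     0.2962]
  [   0.4934     0.9089     0.6976     2.1100]
x = (I − A)⁻¹ d = adj(I−A)·d / det(I−A), with det(I−A) = 0.1236375:
  x_C = (0.173000·320 + 0.095750·160 + 0.123000·380 + 0.071000·140) / 0.1236375 = 127.36 / 0.1236375 ≈ 1030.11
  x_O = (0.121250·320 + 0.299375·160 + 0.100500·380 + 0.128375·140) / 0.1236375 = 142.8625 / 0.1236375 ≈ 1155.49
  x_T = (0.037000·320 + 0.027625·160 + 0.255000·380 + 0.036625·140) / 0.1236375 = 118.2875 / 0.1236375 ≈ 956.73
  x_F = (0.061000·320 + 0.112375·160 + 0.086250·380 + 0.260875·140) / 0.1236375 = 106.7975 / 0.1236375 ≈ 863.80

x_F = 863.80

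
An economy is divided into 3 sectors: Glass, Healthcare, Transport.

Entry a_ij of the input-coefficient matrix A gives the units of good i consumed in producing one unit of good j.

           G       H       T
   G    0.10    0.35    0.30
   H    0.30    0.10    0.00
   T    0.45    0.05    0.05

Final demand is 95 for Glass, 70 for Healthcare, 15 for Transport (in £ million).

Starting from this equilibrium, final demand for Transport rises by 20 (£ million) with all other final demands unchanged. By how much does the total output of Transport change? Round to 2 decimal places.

I − A =
  [   0.90    -0.35    -0.30]
  [  -0.30     0.90     0.00]
  [  -0.45    -0.05     0.95]
Cofactors of I−A, C_ij = (−1)^(i+j)·(minor ij) (rows/columns in the sector order above):
  C_11 = (0.90)(0.95) − (0.00)(-0.05) = 0.8550
  C_12 = −[(-0.30)(0.95) − (0.00)(-0.45)] = 0.2850
  C_13 = (-0.30)(-0.05) − (0.90)(-0.45) = 0.4200
  C_21 = −[(-0.35)(0.95) − (-0.30)(-0.05)] = 0.3475
  C_22 = (0.90)(0.95) − (-0.30)(-0.45) = 0.7200
  C_23 = −[(0.90)(-0.05) − (-0.35)(-0.45)] = 0.2025
  C_31 = (-0.35)(0.00) − (-0.30)(0.90) = 0.2700
  C_32 = −[(0.90)(0.00) − (-0.30)(-0.30)] = 0.0900
  C_33 = (0.90)(0.90) − (-0.35)(-0.30) = 0.7050
det(I−A) = Σ_j (I−A)_1j·C_1j = (0.90)(0.8550) + (-0.35)(0.2850) + (-0.30)(0.4200) = 0.54375
adj(I−A) = Cᵀ =
  [ 0.8550   0.3475   0.2700]
  [ 0.2850   0.7200   0.0900]
  [ 0.4200   0.2025   0.7050]
(I − A)⁻¹ = adj(I−A) / det(I−A) ≈
  [   1.5724     0.6391     0.4966]
  [   0.5241     1.3241     0.1655]
  [   0.7724     0.3724     1.2966]
Δx = (I − A)⁻¹ Δd with Δd having +20 in the Transport component and 0 elsewhere.
So Δx_T = L_TT · (+20), where L_TT = adj(I−A)_TT / det(I−A) = 0.7050 / 0.54375.
Δx_T = 0.7050 × (+20) / 0.54375 = 14.10 / 0.54375 ≈ 25.93.

Δx_T = 25.93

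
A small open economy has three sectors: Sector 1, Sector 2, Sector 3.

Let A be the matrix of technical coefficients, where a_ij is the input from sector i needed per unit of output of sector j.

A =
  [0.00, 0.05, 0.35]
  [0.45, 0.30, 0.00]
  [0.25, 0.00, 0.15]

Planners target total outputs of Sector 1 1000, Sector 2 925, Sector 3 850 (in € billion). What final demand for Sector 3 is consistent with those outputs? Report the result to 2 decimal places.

I − A =
  [   1.00    -0.05    -0.35]
  [  -0.45     0.70     0.00]
  [  -0.25     0.00     0.85]
d = (I − A) x:
  d_1 = (+1.00)·1000 + (-0.05)·925 + (-0.35)·850 = 656.25
  d_2 = (-0.45)·1000 + (+0.70)·925 + (+0.00)·850 = 197.50
  d_3 = (-0.25)·1000 + (+0.00)·925 + (+0.85)·850 = 472.50

d_3 = 472.50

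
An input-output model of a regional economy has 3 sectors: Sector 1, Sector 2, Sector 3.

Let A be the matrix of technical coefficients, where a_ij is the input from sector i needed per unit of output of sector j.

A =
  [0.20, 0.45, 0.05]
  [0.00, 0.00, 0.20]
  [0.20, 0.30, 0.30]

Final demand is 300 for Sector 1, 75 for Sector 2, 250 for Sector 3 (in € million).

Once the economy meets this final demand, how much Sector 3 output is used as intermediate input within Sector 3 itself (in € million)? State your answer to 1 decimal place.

z_33 = 176.5

I − A =
  [   0.80    -0.45    -0.05]
  [   0.00     1.00    -0.20]
  [  -0.20    -0.30     0.70]
Cofactors of I−A, C_ij = (−1)^(i+j)·(minor ij) (rows/columns in the sector order above):
  C_11 = (1.00)(0.70) − (-0.20)(-0.30) = 0.6400
  C_12 = −[(0.00)(0.70) − (-0.20)(-0.20)] = 0.0400
  C_13 = (0.00)(-0.30) − (1.00)(-0.20) = 0.2000
  C_21 = −[(-0.45)(0.70) − (-0.05)(-0.30)] = 0.3300
  C_22 = (0.80)(0.70) − (-0.05)(-0.20) = 0.5500
  C_23 = −[(0.80)(-0.30) − (-0.45)(-0.20)] = 0.3300
  C_31 = (-0.45)(-0.20) − (-0.05)(1.00) = 0.1400
  C_32 = −[(0.80)(-0.20) − (-0.05)(0.00)] = 0.1600
  C_33 = (0.80)(1.00) − (-0.45)(0.00) = 0.8000
det(I−A) = Σ_j (I−A)_1j·C_1j = (0.80)(0.6400) + (-0.45)(0.0400) + (-0.05)(0.2000) = 0.4840
adj(I−A) = Cᵀ =
  [ 0.6400   0.3300   0.1400]
  [ 0.0400   0.5500   0.1600]
  [ 0.2000   0.3300   0.8000]
(I − A)⁻¹ = adj(I−A) / det(I−A) ≈
  [   1.3223     0.6818     0.2893]
  [   0.0826     1.1364     0.3306]
  [   0.4132     0.6818     1.6529]
First solve x = (I − A)⁻¹ d = adj(I−A)·d / det(I−A); in particular x_3 = (0.2000·300 + 0.3300·75 + 0.8000·250) / 0.4840 = 284.75 / 0.4840 ≈ 588.326.
Intermediate flow from 3 to 3: z_33 = a_33 · x_3 = 0.30 × 284.75 / 0.4840 = 85.425 / 0.4840 ≈ 176.5.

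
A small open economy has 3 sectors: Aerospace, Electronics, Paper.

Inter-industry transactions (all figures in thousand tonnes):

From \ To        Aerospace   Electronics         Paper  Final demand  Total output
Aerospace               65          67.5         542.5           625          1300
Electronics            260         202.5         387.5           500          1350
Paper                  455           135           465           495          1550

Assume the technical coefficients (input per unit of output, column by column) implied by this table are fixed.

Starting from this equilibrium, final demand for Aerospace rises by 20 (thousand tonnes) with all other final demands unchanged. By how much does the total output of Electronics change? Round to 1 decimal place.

Technical coefficients a_ij = z_ij / X_j:
  a_AA = 65/1300 = 0.05, a_EA = 260/1300 = 0.20, a_PA = 455/1300 = 0.35
  a_AE = 67.5/1350 = 0.05, a_EE = 202.5/1350 = 0.15, a_PE = 135/1350 = 0.10
  a_AP = 542.5/1550 = 0.35, a_EP = 387.5/1550 = 0.25, a_PP = 465/1550 = 0.30
I − A =
  [   0.95    -0.05    -0.35]
  [  -0.20     0.85    -0.25]
  [  -0.35    -0.10     0.70]
Cofactors of I−A, C_ij = (−1)^(i+j)·(minor ij) (rows/columns in the sector order above):
  C_11 = (0.85)(0.70) − (-0.25)(-0.10) = 0.5700
  C_12 = −[(-0.20)(0.70) − (-0.25)(-0.35)] = 0.2275
  C_13 = (-0.20)(-0.10) − (0.85)(-0.35) = 0.3175
  C_21 = −[(-0.05)(0.70) − (-0.35)(-0.10)] = 0.0700
  C_22 = (0.95)(0.70) − (-0.35)(-0.35) = 0.5425
  C_23 = −[(0.95)(-0.10) − (-0.05)(-0.35)] = 0.1125
  C_31 = (-0.05)(-0.25) − (-0.35)(0.85) = 0.3100
  C_32 = −[(0.95)(-0.25) − (-0.35)(-0.20)] = 0.3075
  C_33 = (0.95)(0.85) − (-0.05)(-0.20) = 0.7975
det(I−A) = Σ_j (I−A)_1j·C_1j = (0.95)(0.5700) + (-0.05)(0.2275) + (-0.35)(0.3175) = 0.4190
adj(I−A) = Cᵀ =
  [ 0.5700   0.0700   0.3100]
  [ 0.2275   0.5425   0.3075]
  [ 0.3175   0.1125   0.7975]
(I − A)⁻¹ = adj(I−A) / det(I−A) ≈
  [   1.3604     0.1671     0.7399]
  [   0.5430     1.2947     0.7339]
  [   0.7578     0.2685     1.9033]
Δx = (I − A)⁻¹ Δd with Δd having +20 in the Aerospace component and 0 elsewhere.
So Δx_E = L_EA · (+20), where L_EA = adj(I−A)_EA / det(I−A) = 0.2275 / 0.4190.
Δx_E = 0.2275 × (+20) / 0.4190 = 4.55 / 0.4190 ≈ 10.9.

Δx_E = 10.9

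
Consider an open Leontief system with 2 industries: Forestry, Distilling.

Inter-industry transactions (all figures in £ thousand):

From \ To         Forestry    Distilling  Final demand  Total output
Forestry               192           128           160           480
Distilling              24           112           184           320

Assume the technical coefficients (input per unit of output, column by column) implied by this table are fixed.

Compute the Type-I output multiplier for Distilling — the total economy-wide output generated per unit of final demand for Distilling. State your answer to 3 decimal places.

m_2 = 2.703

Technical coefficients a_ij = z_ij / X_j:
  a_11 = 192/480 = 0.40, a_21 = 24/480 = 0.05
  a_12 = 128/320 = 0.40, a_22 = 112/320 = 0.35
I − A =
  [   0.60    -0.40]
  [  -0.05     0.65]
det(I−A) = (0.60)(0.65) − (-0.40)(-0.05) = 0.3700
adj(I−A) = [[0.65, 0.40], [0.05, 0.60]]
(I − A)⁻¹ = adj(I−A) / det(I−A) ≈
  [   1.7568     1.0811]
  [   0.1351     1.6216]
The output multiplier for sector j is the column-j sum of the Leontief inverse (I − A)⁻¹ = adj(I−A) / det(I−A).
Column 2 of adj(I−A): (0.40, 0.60); det(I−A) = 0.3700.
m_2 = (0.40 + 0.60) / 0.3700 = 1.00 / 0.3700 ≈ 2.703.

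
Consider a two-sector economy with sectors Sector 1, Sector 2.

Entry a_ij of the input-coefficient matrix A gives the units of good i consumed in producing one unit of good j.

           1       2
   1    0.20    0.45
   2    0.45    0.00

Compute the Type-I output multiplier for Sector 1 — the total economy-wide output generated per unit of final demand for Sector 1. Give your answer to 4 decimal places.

m_1 = 2.4268

I − A =
  [   0.80    -0.45]
  [  -0.45     1.00]
det(I−A) = (0.80)(1.00) − (-0.45)(-0.45) = 0.5975
adj(I−A) = [[1.00, 0.45], [0.45, 0.80]]
(I − A)⁻¹ = adj(I−A) / det(I−A) ≈
  [   1.67364     0.75314]
  [   0.75314     1.33891]
The output multiplier for sector j is the column-j sum of the Leontief inverse (I − A)⁻¹ = adj(I−A) / det(I−A).
Column 1 of adj(I−A): (1.00, 0.45); det(I−A) = 0.5975.
m_1 = (1.00 + 0.45) / 0.5975 = 1.45 / 0.5975 ≈ 2.4268.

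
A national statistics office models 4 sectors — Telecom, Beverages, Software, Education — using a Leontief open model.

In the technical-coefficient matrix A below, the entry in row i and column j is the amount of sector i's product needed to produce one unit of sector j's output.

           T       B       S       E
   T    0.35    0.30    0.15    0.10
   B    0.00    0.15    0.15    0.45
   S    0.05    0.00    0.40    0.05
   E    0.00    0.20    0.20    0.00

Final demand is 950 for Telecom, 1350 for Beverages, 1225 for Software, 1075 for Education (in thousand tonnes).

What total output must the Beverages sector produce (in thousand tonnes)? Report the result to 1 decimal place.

x_B = 3218.3

I − A =
  [   0.65    -0.30    -0.15    -0.10]
  [   0.00     0.85    -0.15    -0.45]
  [  -0.05     0.00     0.60    -0.05]
  [   0.00    -0.20    -0.20     1.00]
Compute the cofactors C_ij = (−1)^(i+j)·(3×3 minor ij) of I−A; the adjugate is their transpose:
adj(I−A) = Cᵀ =
  [ 0.446000   0.190500   0.206000   0.140625]
  [ 0.012000   0.375000   0.156000   0.177750]
  [ 0.038000   0.022500   0.494000   0.038625]
  [ 0.010000   0.079500   0.130000   0.322875]
det(I−A) = Σ_j (I−A)_1j·C_1j = (0.65)(0.446000) + (-0.30)(0.012000) + (-0.15)(0.038000) + (-0.10)(0.010000) = 0.2796
(I − A)⁻¹ = adj(I−A) / det(I−A) ≈
  [   1.5951     0.6813     0.7368     0.5030]
  [   0.0429     1.3412     0.5579     0.6357]
  [   0.1359     0.0805     1.7668     0.1381]
  [   0.0358     0.2843     0.4649     1.1548]
x = (I − A)⁻¹ d = adj(I−A)·d / det(I−A), with det(I−A) = 0.2796:
  x_T = (0.446000·950 + 0.190500·1350 + 0.206000·1225 + 0.140625·1075) / 0.2796 = 1084.396875 / 0.2796 ≈ 3878.4
  x_B = (0.012000·950 + 0.375000·1350 + 0.156000·1225 + 0.177750·1075) / 0.2796 = 899.83125 / 0.2796 ≈ 3218.3
  x_S = (0.038000·950 + 0.022500·1350 + 0.494000·1225 + 0.038625·1075) / 0.2796 = 713.146875 / 0.2796 ≈ 2550.6
  x_E = (0.010000·950 + 0.079500·1350 + 0.130000·1225 + 0.322875·1075) / 0.2796 = 623.165625 / 0.2796 ≈ 2228.8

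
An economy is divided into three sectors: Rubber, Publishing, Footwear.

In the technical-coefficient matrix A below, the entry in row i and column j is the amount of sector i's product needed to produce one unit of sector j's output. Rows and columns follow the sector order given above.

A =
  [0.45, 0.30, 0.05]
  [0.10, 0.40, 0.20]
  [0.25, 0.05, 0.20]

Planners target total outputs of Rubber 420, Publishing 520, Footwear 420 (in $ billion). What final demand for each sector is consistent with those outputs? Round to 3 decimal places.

I − A =
  [   0.55    -0.30    -0.05]
  [  -0.10     0.60    -0.20]
  [  -0.25    -0.05     0.80]
d = (I − A) x:
  d_1 = (+0.55)·420 + (-0.30)·520 + (-0.05)·420 = 54.000
  d_2 = (-0.10)·420 + (+0.60)·520 + (-0.20)·420 = 186.000
  d_3 = (-0.25)·420 + (-0.05)·520 + (+0.80)·420 = 205.000

d_1 = 54.000, d_2 = 186.000, d_3 = 205.000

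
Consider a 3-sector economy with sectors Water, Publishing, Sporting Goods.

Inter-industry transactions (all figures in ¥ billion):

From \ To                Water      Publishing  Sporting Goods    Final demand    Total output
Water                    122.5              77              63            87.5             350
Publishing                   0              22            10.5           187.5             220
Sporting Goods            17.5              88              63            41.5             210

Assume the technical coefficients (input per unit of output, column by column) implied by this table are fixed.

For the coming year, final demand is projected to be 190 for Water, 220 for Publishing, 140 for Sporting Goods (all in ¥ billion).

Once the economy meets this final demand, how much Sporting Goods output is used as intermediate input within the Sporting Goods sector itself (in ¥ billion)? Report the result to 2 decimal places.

Technical coefficients a_ij = z_ij / X_j:
  a_WW = 122.5/350 = 0.35, a_PW = 0/350 = 0.00, a_SW = 17.5/350 = 0.05
  a_WP = 77/220 = 0.35, a_PP = 22/220 = 0.10, a_SP = 88/220 = 0.40
  a_WS = 63/210 = 0.30, a_PS = 10.5/210 = 0.05, a_SS = 63/210 = 0.30
I − A =
  [   0.65    -0.35    -0.30]
  [   0.00     0.90    -0.05]
  [  -0.05    -0.40     0.70]
Cofactors of I−A, C_ij = (−1)^(i+j)·(minor ij) (rows/columns in the sector order above):
  C_11 = (0.90)(0.70) − (-0.05)(-0.40) = 0.6100
  C_12 = −[(0.00)(0.70) − (-0.05)(-0.05)] = 0.0025
  C_13 = (0.00)(-0.40) − (0.90)(-0.05) = 0.0450
  C_21 = −[(-0.35)(0.70) − (-0.30)(-0.40)] = 0.3650
  C_22 = (0.65)(0.70) − (-0.30)(-0.05) = 0.4400
  C_23 = −[(0.65)(-0.40) − (-0.35)(-0.05)] = 0.2775
  C_31 = (-0.35)(-0.05) − (-0.30)(0.90) = 0.2875
  C_32 = −[(0.65)(-0.05) − (-0.30)(0.00)] = 0.0325
  C_33 = (0.65)(0.90) − (-0.35)(0.00) = 0.5850
det(I−A) = Σ_j (I−A)_1j·C_1j = (0.65)(0.6100) + (-0.35)(0.0025) + (-0.30)(0.0450) = 0.382125
adj(I−A) = Cᵀ =
  [ 0.6100   0.3650   0.2875]
  [ 0.0025   0.4400   0.0325]
  [ 0.0450   0.2775   0.5850]
(I − A)⁻¹ = adj(I−A) / det(I−A) ≈
  [   1.5963     0.9552     0.7524]
  [   0.0065     1.1515     0.0851]
  [   0.1178     0.7262     1.5309]
First solve x = (I − A)⁻¹ d = adj(I−A)·d / det(I−A); in particular x_S = (0.0450·190 + 0.2775·220 + 0.5850·140) / 0.382125 = 151.50 / 0.382125 ≈ 396.4671.
Intermediate flow from S to S: z_SS = a_SS · x_S = 0.30 × 151.50 / 0.382125 = 45.45 / 0.382125 ≈ 118.94.

z_SS = 118.94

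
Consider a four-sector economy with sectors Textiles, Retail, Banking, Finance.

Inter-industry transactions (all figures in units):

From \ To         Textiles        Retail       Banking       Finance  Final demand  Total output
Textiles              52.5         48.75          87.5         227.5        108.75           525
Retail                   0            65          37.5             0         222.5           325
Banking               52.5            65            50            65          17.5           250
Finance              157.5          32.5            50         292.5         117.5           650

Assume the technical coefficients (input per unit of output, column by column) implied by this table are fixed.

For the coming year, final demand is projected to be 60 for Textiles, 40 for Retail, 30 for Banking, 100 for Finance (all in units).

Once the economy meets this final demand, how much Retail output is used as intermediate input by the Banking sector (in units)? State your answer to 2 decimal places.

z_RB = 21.73

Technical coefficients a_ij = z_ij / X_j:
  a_TT = 52.5/525 = 0.10, a_RT = 0/525 = 0.00, a_BT = 52.5/525 = 0.10, a_FT = 157.5/525 = 0.30
  a_TR = 48.75/325 = 0.15, a_RR = 65/325 = 0.20, a_BR = 65/325 = 0.20, a_FR = 32.5/325 = 0.10
  a_TB = 87.5/250 = 0.35, a_RB = 37.5/250 = 0.15, a_BB = 50/250 = 0.20, a_FB = 50/250 = 0.20
  a_TF = 227.5/650 = 0.35, a_RF = 0/650 = 0.00, a_BF = 65/650 = 0.10, a_FF = 292.5/650 = 0.45
I − A =
  [   0.90    -0.15    -0.35    -0.35]
  [   0.00     0.80    -0.15     0.00]
  [  -0.10    -0.20     0.80    -0.10]
  [  -0.30    -0.10    -0.20     0.55]
Compute the cofactors C_ij = (−1)^(i+j)·(3×3 minor ij) of I−A; the adjugate is their transpose:
adj(I−A) = Cᵀ =
  [ 0.318000   0.147000   0.227625   0.243750]
  [ 0.012750   0.257250   0.058500   0.018750]
  [ 0.068000   0.103250   0.312000   0.100000]
  [ 0.200500   0.164500   0.248250   0.518750]
det(I−A) = Σ_j (I−A)_1j·C_1j = (0.90)(0.318000) + (-0.15)(0.012750) + (-0.35)(0.068000) + (-0.35)(0.200500) = 0.1903125
(I − A)⁻¹ = adj(I−A) / det(I−A) ≈
  [   1.6709     0.7724     1.1961     1.2808]
  [   0.0670     1.3517     0.3074     0.0985]
  [   0.3573     0.5425     1.6394     0.5255]
  [   1.0535     0.8644     1.3044     2.7258]
First solve x = (I − A)⁻¹ d = adj(I−A)·d / det(I−A); in particular x_B = (0.068000·60 + 0.103250·40 + 0.312000·30 + 0.100000·100) / 0.1903125 = 27.57 / 0.1903125 ≈ 144.8670.
Intermediate flow from R to B: z_RB = a_RB · x_B = 0.15 × 27.57 / 0.1903125 = 4.1355 / 0.1903125 ≈ 21.73.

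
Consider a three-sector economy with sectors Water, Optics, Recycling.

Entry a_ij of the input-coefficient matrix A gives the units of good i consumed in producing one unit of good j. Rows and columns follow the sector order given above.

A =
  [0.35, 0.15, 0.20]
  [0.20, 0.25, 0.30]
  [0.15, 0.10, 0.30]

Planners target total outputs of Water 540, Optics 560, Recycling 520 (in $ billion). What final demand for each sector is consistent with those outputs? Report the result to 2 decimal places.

d_1 = 163.00, d_2 = 156.00, d_3 = 227.00

I − A =
  [   0.65    -0.15    -0.20]
  [  -0.20     0.75    -0.30]
  [  -0.15    -0.10     0.70]
d = (I − A) x:
  d_1 = (+0.65)·540 + (-0.15)·560 + (-0.20)·520 = 163.00
  d_2 = (-0.20)·540 + (+0.75)·560 + (-0.30)·520 = 156.00
  d_3 = (-0.15)·540 + (-0.10)·560 + (+0.70)·520 = 227.00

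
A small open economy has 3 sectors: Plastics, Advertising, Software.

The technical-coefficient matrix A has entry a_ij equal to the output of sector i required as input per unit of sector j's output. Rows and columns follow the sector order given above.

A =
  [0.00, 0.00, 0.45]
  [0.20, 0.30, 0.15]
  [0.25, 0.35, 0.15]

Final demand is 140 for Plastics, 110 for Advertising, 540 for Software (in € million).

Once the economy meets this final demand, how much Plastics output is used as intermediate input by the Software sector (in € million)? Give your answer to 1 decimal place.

z_13 = 469.3

I − A =
  [   1.00     0.00    -0.45]
  [  -0.20     0.70    -0.15]
  [  -0.25    -0.35     0.85]
Cofactors of I−A, C_ij = (−1)^(i+j)·(minor ij) (rows/columns in the sector order above):
  C_11 = (0.70)(0.85) − (-0.15)(-0.35) = 0.5425
  C_12 = −[(-0.20)(0.85) − (-0.15)(-0.25)] = 0.2075
  C_13 = (-0.20)(-0.35) − (0.70)(-0.25) = 0.2450
  C_21 = −[(0.00)(0.85) − (-0.45)(-0.35)] = 0.1575
  C_22 = (1.00)(0.85) − (-0.45)(-0.25) = 0.7375
  C_23 = −[(1.00)(-0.35) − (0.00)(-0.25)] = 0.3500
  C_31 = (0.00)(-0.15) − (-0.45)(0.70) = 0.3150
  C_32 = −[(1.00)(-0.15) − (-0.45)(-0.20)] = 0.2400
  C_33 = (1.00)(0.70) − (0.00)(-0.20) = 0.7000
det(I−A) = Σ_j (I−A)_1j·C_1j = (1.00)(0.5425) + (0.00)(0.2075) + (-0.45)(0.2450) = 0.43225
adj(I−A) = Cᵀ =
  [ 0.5425   0.1575   0.3150]
  [ 0.2075   0.7375   0.2400]
  [ 0.2450   0.3500   0.7000]
(I − A)⁻¹ = adj(I−A) / det(I−A) ≈
  [   1.2551     0.3644     0.7287]
  [   0.4800     1.7062     0.5552]
  [   0.5668     0.8097     1.6194]
First solve x = (I − A)⁻¹ d = adj(I−A)·d / det(I−A); in particular x_3 = (0.2450·140 + 0.3500·110 + 0.7000·540) / 0.43225 = 450.80 / 0.43225 ≈ 1042.915.
Intermediate flow from 1 to 3: z_13 = a_13 · x_3 = 0.45 × 450.80 / 0.43225 = 202.86 / 0.43225 ≈ 469.3.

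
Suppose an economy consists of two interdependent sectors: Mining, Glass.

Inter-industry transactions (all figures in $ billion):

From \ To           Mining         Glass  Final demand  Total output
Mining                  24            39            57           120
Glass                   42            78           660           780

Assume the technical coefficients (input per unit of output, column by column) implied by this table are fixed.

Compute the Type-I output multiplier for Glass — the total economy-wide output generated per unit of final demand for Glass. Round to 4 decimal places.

Technical coefficients a_ij = z_ij / X_j:
  a_11 = 24/120 = 0.20, a_21 = 42/120 = 0.35
  a_12 = 39/780 = 0.05, a_22 = 78/780 = 0.10
I − A =
  [   0.80    -0.05]
  [  -0.35     0.90]
det(I−A) = (0.80)(0.90) − (-0.05)(-0.35) = 0.7025
adj(I−A) = [[0.90, 0.05], [0.35, 0.80]]
(I − A)⁻¹ = adj(I−A) / det(I−A) ≈
  [   1.28114     0.07117]
  [   0.49822     1.13879]
The output multiplier for sector j is the column-j sum of the Leontief inverse (I − A)⁻¹ = adj(I−A) / det(I−A).
Column 2 of adj(I−A): (0.05, 0.80); det(I−A) = 0.7025.
m_2 = (0.05 + 0.80) / 0.7025 = 0.85 / 0.7025 ≈ 1.2100.

m_2 = 1.2100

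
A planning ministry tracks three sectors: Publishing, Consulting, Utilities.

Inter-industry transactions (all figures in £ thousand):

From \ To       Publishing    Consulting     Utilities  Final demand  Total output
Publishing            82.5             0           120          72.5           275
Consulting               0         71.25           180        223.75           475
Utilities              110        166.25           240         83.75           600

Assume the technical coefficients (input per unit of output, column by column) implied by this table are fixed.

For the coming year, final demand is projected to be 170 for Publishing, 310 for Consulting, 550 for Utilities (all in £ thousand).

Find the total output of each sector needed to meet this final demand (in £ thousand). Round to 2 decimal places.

x_P = 854.06, x_C = 1119.72, x_U = 2139.21

Technical coefficients a_ij = z_ij / X_j:
  a_PP = 82.5/275 = 0.30, a_CP = 0/275 = 0.00, a_UP = 110/275 = 0.40
  a_PC = 0/475 = 0.00, a_CC = 71.25/475 = 0.15, a_UC = 166.25/475 = 0.35
  a_PU = 120/600 = 0.20, a_CU = 180/600 = 0.30, a_UU = 240/600 = 0.40
I − A =
  [   0.70     0.00    -0.20]
  [   0.00     0.85    -0.30]
  [  -0.40    -0.35     0.60]
Cofactors of I−A, C_ij = (−1)^(i+j)·(minor ij) (rows/columns in the sector order above):
  C_11 = (0.85)(0.60) − (-0.30)(-0.35) = 0.4050
  C_12 = −[(0.00)(0.60) − (-0.30)(-0.40)] = 0.1200
  C_13 = (0.00)(-0.35) − (0.85)(-0.40) = 0.3400
  C_21 = −[(0.00)(0.60) − (-0.20)(-0.35)] = 0.0700
  C_22 = (0.70)(0.60) − (-0.20)(-0.40) = 0.3400
  C_23 = −[(0.70)(-0.35) − (0.00)(-0.40)] = 0.2450
  C_31 = (0.00)(-0.30) − (-0.20)(0.85) = 0.1700
  C_32 = −[(0.70)(-0.30) − (-0.20)(0.00)] = 0.2100
  C_33 = (0.70)(0.85) − (0.00)(0.00) = 0.5950
det(I−A) = Σ_j (I−A)_1j·C_1j = (0.70)(0.4050) + (0.00)(0.1200) + (-0.20)(0.3400) = 0.2155
adj(I−A) = Cᵀ =
  [ 0.4050   0.0700   0.1700]
  [ 0.1200   0.3400   0.2100]
  [ 0.3400   0.2450   0.5950]
(I − A)⁻¹ = adj(I−A) / det(I−A) ≈
  [   1.8794     0.3248     0.7889]
  [   0.5568     1.5777     0.9745]
  [   1.5777     1.1369     2.7610]
x = (I − A)⁻¹ d = adj(I−A)·d / det(I−A), with det(I−A) = 0.2155:
  x_P = (0.4050·170 + 0.0700·310 + 0.1700·550) / 0.2155 = 184.05 / 0.2155 ≈ 854.06
  x_C = (0.1200·170 + 0.3400·310 + 0.2100·550) / 0.2155 = 241.30 / 0.2155 ≈ 1119.72
  x_U = (0.3400·170 + 0.2450·310 + 0.5950·550) / 0.2155 = 461.00 / 0.2155 ≈ 2139.21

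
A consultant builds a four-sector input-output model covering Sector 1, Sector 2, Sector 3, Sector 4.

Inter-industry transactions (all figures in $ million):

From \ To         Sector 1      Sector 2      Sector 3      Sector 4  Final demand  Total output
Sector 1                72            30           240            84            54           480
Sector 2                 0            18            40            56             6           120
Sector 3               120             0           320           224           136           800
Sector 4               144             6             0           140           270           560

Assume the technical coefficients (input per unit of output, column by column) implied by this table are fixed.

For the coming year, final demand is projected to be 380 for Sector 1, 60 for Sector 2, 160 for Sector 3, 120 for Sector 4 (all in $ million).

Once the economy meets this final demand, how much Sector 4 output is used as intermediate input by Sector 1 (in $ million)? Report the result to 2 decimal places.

z_41 = 292.44

Technical coefficients a_ij = z_ij / X_j:
  a_11 = 72/480 = 0.15, a_21 = 0/480 = 0.00, a_31 = 120/480 = 0.25, a_41 = 144/480 = 0.30
  a_12 = 30/120 = 0.25, a_22 = 18/120 = 0.15, a_32 = 0/120 = 0.00, a_42 = 6/120 = 0.05
  a_13 = 240/800 = 0.30, a_23 = 40/800 = 0.05, a_33 = 320/800 = 0.40, a_43 = 0/800 = 0.00
  a_14 = 84/560 = 0.15, a_24 = 56/560 = 0.10, a_34 = 224/560 = 0.40, a_44 = 140/560 = 0.25
I − A =
  [   0.85    -0.25    -0.30    -0.15]
  [   0.00     0.85    -0.05    -0.10]
  [  -0.25     0.00     0.60    -0.40]
  [  -0.30    -0.05     0.00     0.75]
Compute the cofactors C_ij = (−1)^(i+j)·(3×3 minor ij) of I−A; the adjugate is their transpose:
adj(I−A) = Cᵀ =
  [ 0.378500   0.123000   0.199500   0.198500]
  [ 0.033375   0.263250   0.038625   0.062375]
  [ 0.260125   0.095750   0.491875   0.327125]
  [ 0.153625   0.066750   0.082375   0.366625]
det(I−A) = Σ_j (I−A)_1j·C_1j = (0.85)(0.378500) + (-0.25)(0.033375) + (-0.30)(0.260125) + (-0.15)(0.153625) = 0.2123
(I − A)⁻¹ = adj(I−A) / det(I−A) ≈
  [   1.7829     0.5794     0.9397     0.9350]
  [   0.1572     1.2400     0.1819     0.2938]
  [   1.2253     0.4510     2.3169     1.5409]
  [   0.7236     0.3144     0.3880     1.7269]
First solve x = (I − A)⁻¹ d = adj(I−A)·d / det(I−A); in particular x_1 = (0.378500·380 + 0.123000·60 + 0.199500·160 + 0.198500·120) / 0.2123 = 206.95 / 0.2123 ≈ 974.7998.
Intermediate flow from 4 to 1: z_41 = a_41 · x_1 = 0.30 × 206.95 / 0.2123 = 62.085 / 0.2123 ≈ 292.44.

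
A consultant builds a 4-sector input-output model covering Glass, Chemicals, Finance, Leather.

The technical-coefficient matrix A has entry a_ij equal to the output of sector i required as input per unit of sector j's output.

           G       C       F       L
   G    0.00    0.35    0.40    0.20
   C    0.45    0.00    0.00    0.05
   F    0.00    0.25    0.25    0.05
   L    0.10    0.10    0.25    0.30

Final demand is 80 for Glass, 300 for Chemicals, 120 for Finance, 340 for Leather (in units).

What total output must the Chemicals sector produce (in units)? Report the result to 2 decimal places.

x_C = 624.71

I − A =
  [   1.00    -0.35    -0.40    -0.20]
  [  -0.45     1.00     0.00    -0.05]
  [   0.00    -0.25     0.75    -0.05]
  [  -0.10    -0.10    -0.25     0.70]
Compute the cofactors C_ij = (−1)^(i+j)·(3×3 minor ij) of I−A; the adjugate is their transpose:
adj(I−A) = Cᵀ =
  [ 0.505625   0.278875   0.332375   0.188125]
  [ 0.234375   0.495500   0.163000   0.114000]
  [ 0.087250   0.176750   0.554000   0.077125]
  [ 0.136875   0.173750   0.268625   0.586875]
det(I−A) = Σ_j (I−A)_1j·C_1j = (1.00)(0.505625) + (-0.35)(0.234375) + (-0.40)(0.087250) + (-0.20)(0.136875) = 0.36131875
(I − A)⁻¹ = adj(I−A) / det(I−A) ≈
  [   1.3994     0.7718     0.9199     0.5207]
  [   0.6487     1.3714     0.4511     0.3155]
  [   0.2415     0.4892     1.5333     0.2135]
  [   0.3788     0.4809     0.7435     1.6243]
x = (I − A)⁻¹ d = adj(I−A)·d / det(I−A), with det(I−A) = 0.36131875:
  x_G = (0.505625·80 + 0.278875·300 + 0.332375·120 + 0.188125·340) / 0.36131875 = 227.96 / 0.36131875 ≈ 630.91
  x_C = (0.234375·80 + 0.495500·300 + 0.163000·120 + 0.114000·340) / 0.36131875 = 225.72 / 0.36131875 ≈ 624.71
  x_F = (0.087250·80 + 0.176750·300 + 0.554000·120 + 0.077125·340) / 0.36131875 = 152.7075 / 0.36131875 ≈ 422.64
  x_L = (0.136875·80 + 0.173750·300 + 0.268625·120 + 0.586875·340) / 0.36131875 = 294.8475 / 0.36131875 ≈ 816.03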